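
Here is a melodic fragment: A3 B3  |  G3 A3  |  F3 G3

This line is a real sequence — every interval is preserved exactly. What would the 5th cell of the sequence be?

Db3 Eb3

With a 2-note motive the entries are A3, G3, F3, each down a 2nd from the previous.
Carrying on: Eb3 → Db3.
So cell 5 is Db3 Eb3.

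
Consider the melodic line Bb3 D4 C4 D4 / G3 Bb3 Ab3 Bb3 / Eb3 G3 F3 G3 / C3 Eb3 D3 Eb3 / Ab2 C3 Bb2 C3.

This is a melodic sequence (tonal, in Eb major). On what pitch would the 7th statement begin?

D2

Taking 4-note groups, the heads are Bb3, G3, Eb3, C3, Ab2: the pattern moves down a 3rd.
Continuing: F2 → D2. Statement 7 starts on D2.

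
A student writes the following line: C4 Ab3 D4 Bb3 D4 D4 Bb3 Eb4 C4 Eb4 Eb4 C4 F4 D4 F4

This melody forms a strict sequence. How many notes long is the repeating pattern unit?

15 notes total. Splitting into 3 groups of 5:
C4 Ab3 D4 Bb3 D4 | D4 Bb3 Eb4 C4 Eb4 | Eb4 C4 F4 D4 F4
Each cell is the previous one up a 2nd — so the unit is 5 notes.

5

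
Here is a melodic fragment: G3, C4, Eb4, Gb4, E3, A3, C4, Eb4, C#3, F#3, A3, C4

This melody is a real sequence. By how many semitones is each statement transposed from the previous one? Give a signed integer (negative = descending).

Unit = 4 notes; the statements start on G3, E3, C#3, moving down a 3rd each time.
Counting half-steps from G3 to E3: -3.

-3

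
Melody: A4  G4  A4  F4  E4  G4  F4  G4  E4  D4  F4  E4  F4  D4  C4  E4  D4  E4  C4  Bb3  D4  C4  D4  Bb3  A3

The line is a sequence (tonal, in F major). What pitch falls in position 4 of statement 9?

With 5-note cells, note 4 of each statement runs F4, E4, D4, C4, Bb3.
Extending down a 2nd: A3 → G3 → F3 → E3.

E3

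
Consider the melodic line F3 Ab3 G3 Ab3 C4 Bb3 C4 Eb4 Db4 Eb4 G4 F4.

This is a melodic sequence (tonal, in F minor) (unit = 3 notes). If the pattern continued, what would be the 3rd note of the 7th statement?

The unit is 3 notes. Position-3 pitches of the 4 shown cells: G3, Bb3, Db4, F4.
Carrying that up a 3rd forward: Ab4 → C5 → Eb5.

Eb5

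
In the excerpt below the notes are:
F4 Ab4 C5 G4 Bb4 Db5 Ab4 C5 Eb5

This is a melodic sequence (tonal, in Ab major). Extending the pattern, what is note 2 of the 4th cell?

Db5

The unit is 3 notes. Position-2 pitches of the 3 shown cells: Ab4, Bb4, C5.
One more up a 2nd gives Db5.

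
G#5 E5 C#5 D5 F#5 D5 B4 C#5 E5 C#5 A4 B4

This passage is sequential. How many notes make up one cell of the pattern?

12 notes total. Splitting into 3 groups of 4:
G#5 E5 C#5 D5 | F#5 D5 B4 C#5 | E5 C#5 A4 B4
Every group is a transposition down a 2nd of the one before; no shorter unit works.

4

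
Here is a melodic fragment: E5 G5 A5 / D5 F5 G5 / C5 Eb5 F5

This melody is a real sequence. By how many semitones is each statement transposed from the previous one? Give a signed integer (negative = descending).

-2

Taking 3-note groups, the heads are E5, D5, C5: the pattern moves down a 2nd.
E5→D5 is 74 − 76 = -2 semitones.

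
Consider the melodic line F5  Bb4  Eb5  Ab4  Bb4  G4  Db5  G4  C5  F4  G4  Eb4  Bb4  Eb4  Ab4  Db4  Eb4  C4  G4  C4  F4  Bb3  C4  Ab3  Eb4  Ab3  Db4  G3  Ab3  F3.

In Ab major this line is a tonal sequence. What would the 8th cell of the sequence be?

F3 Bb2 Eb3 Ab2 Bb2 G2

Taking 6-note groups, the heads are F5, Db5, Bb4, G4, Eb4: the pattern moves down a 3rd.
Carrying on: C4 → Ab3 → F3.
So cell 8 is F3 Bb2 Eb3 Ab2 Bb2 G2.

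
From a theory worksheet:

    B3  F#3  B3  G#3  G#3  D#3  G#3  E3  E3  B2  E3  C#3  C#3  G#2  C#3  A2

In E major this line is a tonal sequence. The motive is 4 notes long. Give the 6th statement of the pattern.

F#2 C#2 F#2 D#2

Unit = 4 notes; the statements start on B3, G#3, E3, C#3, moving down a 3rd each time.
Continuing the starts: A2 → F#2.
So cell 6 is F#2 C#2 F#2 D#2.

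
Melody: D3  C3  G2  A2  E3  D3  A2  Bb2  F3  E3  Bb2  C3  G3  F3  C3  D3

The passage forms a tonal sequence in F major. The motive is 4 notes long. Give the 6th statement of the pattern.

Bb3 A3 E3 F3

Taking 4-note groups, the heads are D3, E3, F3, G3: the pattern moves up a 2nd.
Extending up a 2nd: A3 → Bb3.
So cell 6 is Bb3 A3 E3 F3.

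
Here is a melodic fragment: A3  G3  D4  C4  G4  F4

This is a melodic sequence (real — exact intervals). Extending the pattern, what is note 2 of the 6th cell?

Grouping in 2s, the 2nd note of each cell is G3, C4, F4.
Extending up a 4th: Bb4 → Eb5 → Ab5.

Ab5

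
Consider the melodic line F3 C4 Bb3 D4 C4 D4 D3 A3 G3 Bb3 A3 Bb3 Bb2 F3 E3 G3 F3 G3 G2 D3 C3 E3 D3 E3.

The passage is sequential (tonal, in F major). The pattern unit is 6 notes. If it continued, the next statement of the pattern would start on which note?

E2

With a 6-note motive the entries are F3, D3, Bb2, G2, each down a 3rd from the previous.
One more step down a 3rd gives E2.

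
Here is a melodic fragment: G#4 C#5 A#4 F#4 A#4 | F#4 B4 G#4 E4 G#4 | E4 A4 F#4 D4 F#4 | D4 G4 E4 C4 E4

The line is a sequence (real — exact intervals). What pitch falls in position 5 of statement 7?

Bb3

The unit is 5 notes. Position-5 pitches of the 4 shown cells: A#4, G#4, F#4, E4.
Extending down a 2nd: D4 → C4 → Bb3.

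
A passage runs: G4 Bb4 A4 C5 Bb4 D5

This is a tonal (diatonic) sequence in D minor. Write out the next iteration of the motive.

Unit = 2 notes; the statements start on G4, A4, Bb4, moving up a 2nd each time.
Statement 4 starts on C5 and keeps the same diatonic contour: C5 E5.

C5 E5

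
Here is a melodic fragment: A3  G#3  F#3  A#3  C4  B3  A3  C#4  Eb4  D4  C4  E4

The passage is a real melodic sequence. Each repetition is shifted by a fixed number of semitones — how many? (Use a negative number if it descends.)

3

Taking 4-note groups, the heads are A3, C4, Eb4: the pattern moves up a 3rd.
A3 to C4 spans +3 semitones.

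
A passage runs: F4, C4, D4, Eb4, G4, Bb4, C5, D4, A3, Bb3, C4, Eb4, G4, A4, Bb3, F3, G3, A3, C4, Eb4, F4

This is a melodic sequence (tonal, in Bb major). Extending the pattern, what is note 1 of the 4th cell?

With 7-note cells, note 1 of each statement runs F4, D4, Bb3.
From Bb3, down a 3rd gives G3.

G3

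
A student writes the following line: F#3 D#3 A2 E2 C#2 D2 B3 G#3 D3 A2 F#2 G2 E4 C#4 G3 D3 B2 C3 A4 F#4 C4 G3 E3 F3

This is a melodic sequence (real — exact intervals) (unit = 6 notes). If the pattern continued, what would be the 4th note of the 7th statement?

Bb4

The unit is 6 notes. Position-4 pitches of the 4 shown cells: E2, A2, D3, G3.
Extending up a 4th: C4 → F4 → Bb4.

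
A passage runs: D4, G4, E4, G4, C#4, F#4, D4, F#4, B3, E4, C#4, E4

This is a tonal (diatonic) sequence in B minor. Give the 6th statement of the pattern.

F#3 B3 G3 B3

Unit = 4 notes; the statements start on D4, C#4, B3, moving down a 2nd each time.
Extending down a 2nd: A3 → G3 → F#3.
Statement 6 starts on F#3 and keeps the same diatonic contour: F#3 B3 G3 B3.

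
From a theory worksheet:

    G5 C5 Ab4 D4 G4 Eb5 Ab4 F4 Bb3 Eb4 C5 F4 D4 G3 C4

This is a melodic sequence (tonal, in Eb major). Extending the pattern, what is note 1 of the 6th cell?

Grouping in 5s, the 1st note of each cell is G5, Eb5, C5.
Each moves down a 3rd. Continuing: Ab4 → F4 → D4.

D4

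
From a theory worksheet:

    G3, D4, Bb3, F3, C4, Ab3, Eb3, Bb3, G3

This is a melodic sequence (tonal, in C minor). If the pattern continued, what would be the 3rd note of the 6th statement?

The unit is 3 notes. Position-3 pitches of the 3 shown cells: Bb3, Ab3, G3.
Extending down a 2nd: F3 → Eb3 → D3.

D3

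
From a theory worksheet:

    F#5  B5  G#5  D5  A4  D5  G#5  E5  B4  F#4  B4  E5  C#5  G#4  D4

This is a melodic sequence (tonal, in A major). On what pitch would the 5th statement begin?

Unit = 5 notes; the statements start on F#5, D5, B4, moving down a 3rd each time.
Continuing: G#4 → E4. Statement 5 starts on E4.

E4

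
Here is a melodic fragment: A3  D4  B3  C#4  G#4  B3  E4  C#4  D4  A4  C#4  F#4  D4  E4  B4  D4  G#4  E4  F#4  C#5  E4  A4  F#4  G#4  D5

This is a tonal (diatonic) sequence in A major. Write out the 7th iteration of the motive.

G#4 C#5 A4 B4 F#5

Taking 5-note groups, the heads are A3, B3, C#4, D4, E4: the pattern moves up a 2nd.
Extending up a 2nd: F#4 → G#4.
Statement 7 starts on G#4 and keeps the same diatonic contour: G#4 C#5 A4 B4 F#5.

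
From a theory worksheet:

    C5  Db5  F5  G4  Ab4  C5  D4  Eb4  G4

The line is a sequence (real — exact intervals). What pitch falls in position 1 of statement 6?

B2

Grouping in 3s, the 1st note of each cell is C5, G4, D4.
Each moves down a 4th. Continuing: A3 → E3 → B2.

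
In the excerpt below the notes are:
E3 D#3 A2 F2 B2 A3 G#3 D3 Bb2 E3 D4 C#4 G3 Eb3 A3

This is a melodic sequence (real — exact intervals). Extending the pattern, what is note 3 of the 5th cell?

F4

Grouping in 5s, the 3rd note of each cell is A2, D3, G3.
Carrying that up a 4th forward: C4 → F4.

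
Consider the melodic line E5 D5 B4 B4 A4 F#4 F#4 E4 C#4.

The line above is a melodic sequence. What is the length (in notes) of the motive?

There are 9 notes; a 3-note unit gives 3 cells:
E5 D5 B4 | B4 A4 F#4 | F#4 E4 C#4
Each cell is the previous one down a 4th — so the unit is 3 notes.

3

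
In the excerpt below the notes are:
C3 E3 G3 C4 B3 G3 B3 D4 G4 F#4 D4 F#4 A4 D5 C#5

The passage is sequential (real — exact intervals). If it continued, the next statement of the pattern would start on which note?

A4

Taking 5-note groups, the heads are C3, G3, D4: the pattern moves up a 5th.
One more step up a 5th gives A4.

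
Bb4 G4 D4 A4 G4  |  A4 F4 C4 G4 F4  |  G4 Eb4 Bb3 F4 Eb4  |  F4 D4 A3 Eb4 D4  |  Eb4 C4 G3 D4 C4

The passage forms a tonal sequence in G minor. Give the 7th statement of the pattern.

Taking 5-note groups, the heads are Bb4, A4, G4, F4, Eb4: the pattern moves down a 2nd.
Extending down a 2nd: D4 → C4.
Statement 7 starts on C4 and keeps the same diatonic contour: C4 A3 Eb3 Bb3 A3.

C4 A3 Eb3 Bb3 A3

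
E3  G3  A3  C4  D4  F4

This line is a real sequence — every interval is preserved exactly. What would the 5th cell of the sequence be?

Unit = 2 notes; the statements start on E3, A3, D4, moving up a 4th each time.
Carrying on: G4 → C5.
So cell 5 is C5 Eb5.

C5 Eb5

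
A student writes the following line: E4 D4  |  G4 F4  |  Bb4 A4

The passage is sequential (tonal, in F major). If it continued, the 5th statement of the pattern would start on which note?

F5

Taking 2-note groups, the heads are E4, G4, Bb4: the pattern moves up a 3rd.
Continuing: D5 → F5. Statement 5 starts on F5.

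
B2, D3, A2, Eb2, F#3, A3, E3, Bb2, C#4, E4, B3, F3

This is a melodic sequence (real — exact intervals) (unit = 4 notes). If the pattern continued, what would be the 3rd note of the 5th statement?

The unit is 4 notes. Position-3 pitches of the 3 shown cells: A2, E3, B3.
Extending up a 5th: F#4 → C#5.

C#5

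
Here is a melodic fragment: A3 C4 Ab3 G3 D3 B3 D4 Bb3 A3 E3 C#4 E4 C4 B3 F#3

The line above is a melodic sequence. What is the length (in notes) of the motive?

5

15 notes total. Splitting into 3 groups of 5:
A3 C4 Ab3 G3 D3 | B3 D4 Bb3 A3 E3 | C#4 E4 C4 B3 F#3
That's a consistent up a 2nd shift per cell, and no other grouping gives one.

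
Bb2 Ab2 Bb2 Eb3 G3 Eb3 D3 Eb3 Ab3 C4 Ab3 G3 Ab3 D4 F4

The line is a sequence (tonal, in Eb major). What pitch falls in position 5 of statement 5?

The unit is 5 notes. Position-5 pitches of the 3 shown cells: G3, C4, F4.
Each moves up a 4th. Continuing: Bb4 → Eb5.

Eb5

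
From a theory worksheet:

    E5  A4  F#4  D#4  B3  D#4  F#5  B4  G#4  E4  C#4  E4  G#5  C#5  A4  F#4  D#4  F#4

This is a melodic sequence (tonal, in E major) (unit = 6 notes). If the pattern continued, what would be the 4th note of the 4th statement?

Grouping in 6s, the 4th note of each cell is D#4, E4, F#4.
One more up a 2nd gives G#4.

G#4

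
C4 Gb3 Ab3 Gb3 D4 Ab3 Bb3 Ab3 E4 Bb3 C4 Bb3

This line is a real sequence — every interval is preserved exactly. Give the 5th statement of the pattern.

G#4 D4 E4 D4

With a 4-note motive the entries are C4, D4, E4, each up a 2nd from the previous.
Continuing the starts: F#4 → G#4.
From G#4 the exact shape gives G#4 D4 E4 D4.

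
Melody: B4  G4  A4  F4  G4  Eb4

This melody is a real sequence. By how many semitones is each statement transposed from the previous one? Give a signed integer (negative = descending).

-2

Unit = 2 notes; the statements start on B4, A4, G4, moving down a 2nd each time.
B4 to A4 spans -2 semitones.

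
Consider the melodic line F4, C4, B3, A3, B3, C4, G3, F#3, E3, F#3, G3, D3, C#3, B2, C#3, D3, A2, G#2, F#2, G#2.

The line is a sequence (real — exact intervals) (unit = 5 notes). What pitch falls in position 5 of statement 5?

D#2

The unit is 5 notes. Position-5 pitches of the 4 shown cells: B3, F#3, C#3, G#2.
From G#2, down a 4th gives D#2.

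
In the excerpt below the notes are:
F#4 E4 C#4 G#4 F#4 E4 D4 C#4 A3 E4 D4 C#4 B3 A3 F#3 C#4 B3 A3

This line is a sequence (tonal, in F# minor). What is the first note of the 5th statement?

Taking 6-note groups, the heads are F#4, D4, B3: the pattern moves down a 3rd.
Extending the heads down a 3rd: G#3 → E3.

E3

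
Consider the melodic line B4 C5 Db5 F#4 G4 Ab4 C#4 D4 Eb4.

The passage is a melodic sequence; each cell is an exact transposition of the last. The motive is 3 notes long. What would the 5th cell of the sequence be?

Unit = 3 notes; the statements start on B4, F#4, C#4, moving down a 4th each time.
Carrying on: G#3 → D#3.
So cell 5 is D#3 E3 F3.

D#3 E3 F3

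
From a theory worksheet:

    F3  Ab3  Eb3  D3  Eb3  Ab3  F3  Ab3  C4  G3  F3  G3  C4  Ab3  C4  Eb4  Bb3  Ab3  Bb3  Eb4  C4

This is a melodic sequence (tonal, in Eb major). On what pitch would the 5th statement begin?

With a 7-note motive the entries are F3, Ab3, C4, each up a 3rd from the previous.
Extending the heads up a 3rd: Eb4 → G4.

G4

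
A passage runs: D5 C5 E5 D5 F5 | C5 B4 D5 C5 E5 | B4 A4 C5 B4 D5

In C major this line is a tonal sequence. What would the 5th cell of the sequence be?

G4 F4 A4 G4 B4

Unit = 5 notes; the statements start on D5, C5, B4, moving down a 2nd each time.
Carrying on: A4 → G4.
So cell 5 is G4 F4 A4 G4 B4.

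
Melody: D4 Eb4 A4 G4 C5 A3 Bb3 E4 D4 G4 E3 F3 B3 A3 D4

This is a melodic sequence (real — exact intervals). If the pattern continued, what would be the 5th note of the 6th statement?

With 5-note cells, note 5 of each statement runs C5, G4, D4.
Each moves down a 4th. Continuing: A3 → E3 → B2.

B2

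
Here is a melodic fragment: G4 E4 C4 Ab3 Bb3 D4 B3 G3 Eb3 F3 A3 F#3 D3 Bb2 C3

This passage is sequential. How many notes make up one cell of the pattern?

5

Try groups of 5 (3 cells in 15 notes):
G4 E4 C4 Ab3 Bb3 | D4 B3 G3 Eb3 F3 | A3 F#3 D3 Bb2 C3
Every group is a transposition down a 4th of the one before; no shorter unit works.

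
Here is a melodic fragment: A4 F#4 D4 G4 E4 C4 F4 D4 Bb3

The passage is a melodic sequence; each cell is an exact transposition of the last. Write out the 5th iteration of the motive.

With a 3-note motive the entries are A4, G4, F4, each down a 2nd from the previous.
Carrying on: Eb4 → Db4.
Statement 5 starts on Db4 and keeps the same exact contour: Db4 Bb3 Gb3.

Db4 Bb3 Gb3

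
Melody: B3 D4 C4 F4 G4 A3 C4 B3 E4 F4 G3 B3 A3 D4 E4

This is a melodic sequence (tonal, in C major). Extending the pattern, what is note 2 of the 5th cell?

G3

Grouping in 5s, the 2nd note of each cell is D4, C4, B3.
Each moves down a 2nd. Continuing: A3 → G3.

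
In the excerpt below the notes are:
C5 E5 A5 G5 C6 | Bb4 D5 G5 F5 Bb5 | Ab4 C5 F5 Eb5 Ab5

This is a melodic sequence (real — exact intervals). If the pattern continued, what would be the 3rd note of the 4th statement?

The unit is 5 notes. Position-3 pitches of the 3 shown cells: A5, G5, F5.
Each moves down a 2nd; the next is Eb5.

Eb5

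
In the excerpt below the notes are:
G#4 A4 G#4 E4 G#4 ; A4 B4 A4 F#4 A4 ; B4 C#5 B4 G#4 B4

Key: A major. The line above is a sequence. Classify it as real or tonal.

Every note is diatonic to A major.
Cell 1 has +1 semitones from note 1 to 2, but cell 2 has +2 — the interval quality changes while the contour stays the same, which is the hallmark of a tonal sequence.

tonal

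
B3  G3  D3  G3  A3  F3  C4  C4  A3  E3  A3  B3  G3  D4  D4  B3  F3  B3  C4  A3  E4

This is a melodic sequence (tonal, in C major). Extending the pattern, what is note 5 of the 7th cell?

The unit is 7 notes. Position-5 pitches of the 3 shown cells: A3, B3, C4.
Extending up a 2nd: D4 → E4 → F4 → G4.

G4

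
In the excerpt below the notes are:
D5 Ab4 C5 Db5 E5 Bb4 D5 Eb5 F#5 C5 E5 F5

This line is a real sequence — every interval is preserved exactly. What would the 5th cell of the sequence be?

Unit = 4 notes; the statements start on D5, E5, F#5, moving up a 2nd each time.
Extending up a 2nd: G#5 → A#5.
So cell 5 is A#5 E5 G#5 A5.

A#5 E5 G#5 A5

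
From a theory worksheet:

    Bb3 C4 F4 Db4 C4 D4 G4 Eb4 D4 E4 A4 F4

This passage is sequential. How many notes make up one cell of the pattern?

4

12 notes total. Splitting into 3 groups of 4:
Bb3 C4 F4 Db4 | C4 D4 G4 Eb4 | D4 E4 A4 F4
Each cell is the previous one up a 2nd — so the unit is 4 notes.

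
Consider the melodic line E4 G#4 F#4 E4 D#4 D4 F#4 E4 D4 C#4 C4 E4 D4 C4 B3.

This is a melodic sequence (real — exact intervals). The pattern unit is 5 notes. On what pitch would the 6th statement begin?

Gb3

The 5-note cells begin on E4, D4, C4 — each down a 2nd from the last.
Extending the heads down a 2nd: Bb3 → Ab3 → Gb3.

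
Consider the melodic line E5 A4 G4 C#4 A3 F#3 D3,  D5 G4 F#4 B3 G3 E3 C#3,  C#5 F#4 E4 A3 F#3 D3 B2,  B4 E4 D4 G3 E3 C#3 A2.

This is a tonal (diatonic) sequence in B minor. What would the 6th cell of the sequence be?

G4 C#4 B3 E3 C#3 A2 F#2

With a 7-note motive the entries are E5, D5, C#5, B4, each down a 2nd from the previous.
Extending down a 2nd: A4 → G4.
Statement 6 starts on G4 and keeps the same diatonic contour: G4 C#4 B3 E3 C#3 A2 F#2.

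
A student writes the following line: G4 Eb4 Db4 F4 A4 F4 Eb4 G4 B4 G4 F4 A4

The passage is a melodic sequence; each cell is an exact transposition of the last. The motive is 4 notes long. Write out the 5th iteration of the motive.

D#5 B4 A4 C#5

Taking 4-note groups, the heads are G4, A4, B4: the pattern moves up a 2nd.
Extending up a 2nd: C#5 → D#5.
Statement 5 starts on D#5 and keeps the same exact contour: D#5 B4 A4 C#5.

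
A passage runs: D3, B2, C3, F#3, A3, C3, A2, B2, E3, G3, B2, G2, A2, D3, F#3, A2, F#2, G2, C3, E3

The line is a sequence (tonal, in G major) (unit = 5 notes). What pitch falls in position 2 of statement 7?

The unit is 5 notes. Position-2 pitches of the 4 shown cells: B2, A2, G2, F#2.
Each moves down a 2nd. Continuing: E2 → D2 → C2.

C2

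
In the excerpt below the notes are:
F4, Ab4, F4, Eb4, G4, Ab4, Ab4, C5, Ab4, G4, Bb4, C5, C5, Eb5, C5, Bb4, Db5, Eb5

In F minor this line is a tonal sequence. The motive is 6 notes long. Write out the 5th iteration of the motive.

G5 Bb5 G5 F5 Ab5 Bb5

With a 6-note motive the entries are F4, Ab4, C5, each up a 3rd from the previous.
Carrying on: Eb5 → G5.
From G5 the diatonic shape gives G5 Bb5 G5 F5 Ab5 Bb5.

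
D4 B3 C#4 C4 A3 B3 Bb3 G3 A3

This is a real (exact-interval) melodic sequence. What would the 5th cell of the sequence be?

Gb3 Eb3 F3

Unit = 3 notes; the statements start on D4, C4, Bb3, moving down a 2nd each time.
Extending down a 2nd: Ab3 → Gb3.
So cell 5 is Gb3 Eb3 F3.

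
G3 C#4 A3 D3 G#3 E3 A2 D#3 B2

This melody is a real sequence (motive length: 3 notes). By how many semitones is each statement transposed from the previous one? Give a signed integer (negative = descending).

With a 3-note motive the entries are G3, D3, A2, each down a 4th from the previous.
G3 to D3 spans -5 semitones.

-5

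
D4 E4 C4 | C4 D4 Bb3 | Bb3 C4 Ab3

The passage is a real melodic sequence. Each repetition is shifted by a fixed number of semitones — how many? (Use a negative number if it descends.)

-2

Taking 3-note groups, the heads are D4, C4, Bb3: the pattern moves down a 2nd.
D4→C4 is 60 − 62 = -2 semitones.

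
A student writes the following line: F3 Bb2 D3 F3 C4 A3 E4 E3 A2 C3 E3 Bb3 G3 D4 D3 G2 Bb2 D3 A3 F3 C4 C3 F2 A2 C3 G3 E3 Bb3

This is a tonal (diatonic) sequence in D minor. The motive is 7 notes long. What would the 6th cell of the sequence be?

A2 D2 F2 A2 E3 C3 G3

Unit = 7 notes; the statements start on F3, E3, D3, C3, moving down a 2nd each time.
Continuing the starts: Bb2 → A2.
Statement 6 starts on A2 and keeps the same diatonic contour: A2 D2 F2 A2 E3 C3 G3.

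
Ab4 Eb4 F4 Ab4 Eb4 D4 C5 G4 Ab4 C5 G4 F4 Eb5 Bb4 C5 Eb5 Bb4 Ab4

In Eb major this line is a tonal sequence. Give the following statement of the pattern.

With a 6-note motive the entries are Ab4, C5, Eb5, each up a 3rd from the previous.
From G5 the diatonic shape gives G5 D5 Eb5 G5 D5 C5.

G5 D5 Eb5 G5 D5 C5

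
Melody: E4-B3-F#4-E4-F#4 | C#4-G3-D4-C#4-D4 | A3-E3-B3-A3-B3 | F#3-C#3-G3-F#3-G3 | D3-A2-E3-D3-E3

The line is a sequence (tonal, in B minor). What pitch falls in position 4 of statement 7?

With 5-note cells, note 4 of each statement runs E4, C#4, A3, F#3, D3.
Carrying that down a 3rd forward: B2 → G2.

G2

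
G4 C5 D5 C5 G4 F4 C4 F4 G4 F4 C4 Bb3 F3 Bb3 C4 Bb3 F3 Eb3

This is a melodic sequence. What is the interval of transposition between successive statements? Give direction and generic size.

down a 5th

The 6-note cells begin on G4, C4, F3 — each down a 5th from the last.
G4 to C4 is down a 5th.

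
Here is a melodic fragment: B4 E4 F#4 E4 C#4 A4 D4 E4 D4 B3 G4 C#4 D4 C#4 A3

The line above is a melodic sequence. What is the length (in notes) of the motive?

There are 15 notes; a 5-note unit gives 3 cells:
B4 E4 F#4 E4 C#4 | A4 D4 E4 D4 B3 | G4 C#4 D4 C#4 A3
Each cell is the previous one down a 2nd — so the unit is 5 notes.

5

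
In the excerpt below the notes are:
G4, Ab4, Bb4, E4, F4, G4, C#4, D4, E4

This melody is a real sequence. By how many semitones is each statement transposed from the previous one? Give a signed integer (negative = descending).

Unit = 3 notes; the statements start on G4, E4, C#4, moving down a 3rd each time.
Counting half-steps from G4 to E4: -3.

-3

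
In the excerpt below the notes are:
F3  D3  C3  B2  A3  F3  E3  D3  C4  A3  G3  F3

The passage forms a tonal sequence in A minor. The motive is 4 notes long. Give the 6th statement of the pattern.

The 4-note cells begin on F3, A3, C4 — each up a 3rd from the last.
Extending up a 3rd: E4 → G4 → B4.
So cell 6 is B4 G4 F4 E4.

B4 G4 F4 E4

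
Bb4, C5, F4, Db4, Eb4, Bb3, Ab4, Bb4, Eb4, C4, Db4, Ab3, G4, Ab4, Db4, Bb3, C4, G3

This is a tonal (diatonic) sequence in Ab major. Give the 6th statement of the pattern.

With a 6-note motive the entries are Bb4, Ab4, G4, each down a 2nd from the previous.
Extending down a 2nd: F4 → Eb4 → Db4.
From Db4 the diatonic shape gives Db4 Eb4 Ab3 F3 G3 Db3.

Db4 Eb4 Ab3 F3 G3 Db3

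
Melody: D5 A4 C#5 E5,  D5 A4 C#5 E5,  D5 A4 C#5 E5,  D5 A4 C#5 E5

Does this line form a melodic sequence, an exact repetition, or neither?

repetition

Each 4-note cell is identical (D5 A4 C#5 E5), restated at the same pitch.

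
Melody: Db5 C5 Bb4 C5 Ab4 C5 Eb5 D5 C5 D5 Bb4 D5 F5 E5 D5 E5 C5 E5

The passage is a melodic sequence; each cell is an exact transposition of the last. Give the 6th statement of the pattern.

Unit = 6 notes; the statements start on Db5, Eb5, F5, moving up a 2nd each time.
Extending up a 2nd: G5 → A5 → B5.
Statement 6 starts on B5 and keeps the same exact contour: B5 A#5 G#5 A#5 F#5 A#5.

B5 A#5 G#5 A#5 F#5 A#5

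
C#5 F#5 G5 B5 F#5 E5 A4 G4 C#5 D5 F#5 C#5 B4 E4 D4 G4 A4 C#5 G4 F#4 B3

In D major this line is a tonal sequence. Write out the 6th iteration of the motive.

B2 E3 F#3 A3 E3 D3 G2

With a 7-note motive the entries are C#5, G4, D4, each down a 4th from the previous.
Extending down a 4th: A3 → E3 → B2.
From B2 the diatonic shape gives B2 E3 F#3 A3 E3 D3 G2.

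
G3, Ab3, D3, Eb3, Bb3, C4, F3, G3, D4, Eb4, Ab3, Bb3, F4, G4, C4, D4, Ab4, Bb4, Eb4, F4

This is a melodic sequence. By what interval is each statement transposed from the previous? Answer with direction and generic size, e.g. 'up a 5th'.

With a 4-note motive the entries are G3, Bb3, D4, F4, Ab4, each up a 3rd from the previous.
From G3 to Bb3: up a 3rd.

up a 3rd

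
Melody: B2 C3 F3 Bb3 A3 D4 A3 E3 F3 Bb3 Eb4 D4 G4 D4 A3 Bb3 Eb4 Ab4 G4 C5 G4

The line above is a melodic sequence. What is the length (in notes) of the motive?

Try groups of 7 (3 cells in 21 notes):
B2 C3 F3 Bb3 A3 D4 A3 | E3 F3 Bb3 Eb4 D4 G4 D4 | A3 Bb3 Eb4 Ab4 G4 C5 G4
Every group is a transposition up a 4th of the one before; no shorter unit works.

7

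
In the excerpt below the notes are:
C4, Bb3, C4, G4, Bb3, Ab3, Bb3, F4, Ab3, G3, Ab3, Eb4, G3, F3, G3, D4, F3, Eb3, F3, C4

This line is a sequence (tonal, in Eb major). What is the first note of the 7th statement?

With a 4-note motive the entries are C4, Bb3, Ab3, G3, F3, each down a 2nd from the previous.
Extending the heads down a 2nd: Eb3 → D3.

D3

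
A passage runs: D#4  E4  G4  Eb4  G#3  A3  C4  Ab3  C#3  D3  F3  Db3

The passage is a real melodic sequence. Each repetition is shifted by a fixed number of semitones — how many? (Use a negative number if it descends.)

Unit = 4 notes; the statements start on D#4, G#3, C#3, moving down a 5th each time.
D#4→G#3 is 56 − 63 = -7 semitones.

-7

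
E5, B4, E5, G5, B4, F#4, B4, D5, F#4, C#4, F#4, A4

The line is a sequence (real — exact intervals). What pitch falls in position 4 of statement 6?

F#3

With 4-note cells, note 4 of each statement runs G5, D5, A4.
Carrying that down a 4th forward: E4 → B3 → F#3.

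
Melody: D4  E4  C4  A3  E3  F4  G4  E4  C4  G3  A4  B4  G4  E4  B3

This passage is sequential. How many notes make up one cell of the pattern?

There are 15 notes; a 5-note unit gives 3 cells:
D4 E4 C4 A3 E3 | F4 G4 E4 C4 G3 | A4 B4 G4 E4 B3
That's a consistent up a 3rd shift per cell, and no other grouping gives one.

5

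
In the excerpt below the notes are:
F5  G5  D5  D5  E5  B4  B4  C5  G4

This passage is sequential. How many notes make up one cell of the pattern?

Try groups of 3 (3 cells in 9 notes):
F5 G5 D5 | D5 E5 B4 | B4 C5 G4
Every group is a transposition down a 3rd of the one before; no shorter unit works.

3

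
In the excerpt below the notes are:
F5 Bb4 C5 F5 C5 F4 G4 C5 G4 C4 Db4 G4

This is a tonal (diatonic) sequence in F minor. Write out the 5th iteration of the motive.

The 4-note cells begin on F5, C5, G4 — each down a 4th from the last.
Continuing the starts: Db4 → Ab3.
Statement 5 starts on Ab3 and keeps the same diatonic contour: Ab3 Db3 Eb3 Ab3.

Ab3 Db3 Eb3 Ab3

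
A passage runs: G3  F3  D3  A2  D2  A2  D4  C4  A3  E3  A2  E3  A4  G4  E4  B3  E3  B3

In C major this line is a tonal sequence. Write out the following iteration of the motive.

Taking 6-note groups, the heads are G3, D4, A4: the pattern moves up a 5th.
Statement 4 starts on E5 and keeps the same diatonic contour: E5 D5 B4 F4 B3 F4.

E5 D5 B4 F4 B3 F4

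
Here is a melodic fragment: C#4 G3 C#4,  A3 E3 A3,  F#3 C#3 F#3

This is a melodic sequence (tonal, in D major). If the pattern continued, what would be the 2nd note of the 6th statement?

D2

With 3-note cells, note 2 of each statement runs G3, E3, C#3.
Each moves down a 3rd. Continuing: A2 → F#2 → D2.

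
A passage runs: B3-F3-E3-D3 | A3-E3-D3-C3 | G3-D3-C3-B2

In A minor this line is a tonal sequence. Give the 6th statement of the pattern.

D3 A2 G2 F2

With a 4-note motive the entries are B3, A3, G3, each down a 2nd from the previous.
Extending down a 2nd: F3 → E3 → D3.
Statement 6 starts on D3 and keeps the same diatonic contour: D3 A2 G2 F2.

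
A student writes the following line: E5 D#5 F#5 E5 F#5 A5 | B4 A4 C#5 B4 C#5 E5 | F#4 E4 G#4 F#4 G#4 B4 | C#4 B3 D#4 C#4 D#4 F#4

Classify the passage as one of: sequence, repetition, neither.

sequence

Each 6-note cell is the previous one transposed down a 4th.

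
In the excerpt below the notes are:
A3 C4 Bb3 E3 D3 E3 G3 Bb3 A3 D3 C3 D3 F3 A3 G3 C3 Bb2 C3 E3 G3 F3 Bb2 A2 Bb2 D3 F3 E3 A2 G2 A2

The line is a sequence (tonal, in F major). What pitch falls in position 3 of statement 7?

The unit is 6 notes. Position-3 pitches of the 5 shown cells: Bb3, A3, G3, F3, E3.
Extending down a 2nd: D3 → C3.

C3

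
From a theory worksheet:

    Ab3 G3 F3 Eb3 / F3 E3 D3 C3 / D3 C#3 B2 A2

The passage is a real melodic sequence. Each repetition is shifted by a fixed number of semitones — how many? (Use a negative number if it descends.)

-3

With a 4-note motive the entries are Ab3, F3, D3, each down a 3rd from the previous.
Counting half-steps from Ab3 to F3: -3.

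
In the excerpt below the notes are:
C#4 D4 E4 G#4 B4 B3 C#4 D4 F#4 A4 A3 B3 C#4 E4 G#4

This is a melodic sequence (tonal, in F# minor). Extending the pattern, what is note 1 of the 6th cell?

E3

With 5-note cells, note 1 of each statement runs C#4, B3, A3.
Carrying that down a 2nd forward: G#3 → F#3 → E3.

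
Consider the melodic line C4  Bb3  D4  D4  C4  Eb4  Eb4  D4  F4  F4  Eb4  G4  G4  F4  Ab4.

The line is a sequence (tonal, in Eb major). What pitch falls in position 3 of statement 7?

The unit is 3 notes. Position-3 pitches of the 5 shown cells: D4, Eb4, F4, G4, Ab4.
Each moves up a 2nd. Continuing: Bb4 → C5.

C5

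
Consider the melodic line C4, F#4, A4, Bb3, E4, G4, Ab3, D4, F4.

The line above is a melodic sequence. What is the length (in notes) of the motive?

There are 9 notes; a 3-note unit gives 3 cells:
C4 F#4 A4 | Bb3 E4 G4 | Ab3 D4 F4
Each cell is the previous one down a 2nd — so the unit is 3 notes.

3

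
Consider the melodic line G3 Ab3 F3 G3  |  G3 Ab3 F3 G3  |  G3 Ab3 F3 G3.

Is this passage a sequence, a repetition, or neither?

Each 4-note cell is identical (G3 Ab3 F3 G3), restated at the same pitch.

repetition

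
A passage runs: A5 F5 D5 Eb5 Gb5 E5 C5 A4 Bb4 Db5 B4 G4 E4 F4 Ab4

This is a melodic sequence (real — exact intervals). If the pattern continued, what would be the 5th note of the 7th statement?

With 5-note cells, note 5 of each statement runs Gb5, Db5, Ab4.
Each moves down a 4th. Continuing: Eb4 → Bb3 → F3 → C3.

C3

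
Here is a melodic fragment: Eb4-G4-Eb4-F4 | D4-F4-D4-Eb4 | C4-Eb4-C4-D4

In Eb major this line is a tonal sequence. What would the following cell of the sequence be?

With a 4-note motive the entries are Eb4, D4, C4, each down a 2nd from the previous.
From Bb3 the diatonic shape gives Bb3 D4 Bb3 C4.

Bb3 D4 Bb3 C4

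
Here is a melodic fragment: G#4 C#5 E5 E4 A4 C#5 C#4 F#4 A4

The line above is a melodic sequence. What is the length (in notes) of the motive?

3

9 notes total. Splitting into 3 groups of 3:
G#4 C#5 E5 | E4 A4 C#5 | C#4 F#4 A4
That's a consistent down a 3rd shift per cell, and no other grouping gives one.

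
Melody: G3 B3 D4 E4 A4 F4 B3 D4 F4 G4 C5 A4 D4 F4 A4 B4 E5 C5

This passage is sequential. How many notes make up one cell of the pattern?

There are 18 notes; a 6-note unit gives 3 cells:
G3 B3 D4 E4 A4 F4 | B3 D4 F4 G4 C5 A4 | D4 F4 A4 B4 E5 C5
Each cell is the previous one up a 3rd — so the unit is 6 notes.

6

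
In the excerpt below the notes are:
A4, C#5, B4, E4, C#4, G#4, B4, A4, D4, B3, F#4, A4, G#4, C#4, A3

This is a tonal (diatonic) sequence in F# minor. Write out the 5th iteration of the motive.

Unit = 5 notes; the statements start on A4, G#4, F#4, moving down a 2nd each time.
Carrying on: E4 → D4.
Statement 5 starts on D4 and keeps the same diatonic contour: D4 F#4 E4 A3 F#3.

D4 F#4 E4 A3 F#3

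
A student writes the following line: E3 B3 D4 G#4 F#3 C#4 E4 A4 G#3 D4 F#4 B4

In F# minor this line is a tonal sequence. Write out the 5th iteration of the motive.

B3 F#4 A4 D5

The 4-note cells begin on E3, F#3, G#3 — each up a 2nd from the last.
Carrying on: A3 → B3.
Statement 5 starts on B3 and keeps the same diatonic contour: B3 F#4 A4 D5.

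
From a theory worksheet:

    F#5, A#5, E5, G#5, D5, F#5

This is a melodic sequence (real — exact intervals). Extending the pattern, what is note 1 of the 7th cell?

Grouping in 2s, the 1st note of each cell is F#5, E5, D5.
Each moves down a 2nd. Continuing: C5 → Bb4 → Ab4 → Gb4.

Gb4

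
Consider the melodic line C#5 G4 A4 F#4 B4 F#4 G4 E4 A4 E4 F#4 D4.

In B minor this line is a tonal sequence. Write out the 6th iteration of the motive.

E4 B3 C#4 A3

The 4-note cells begin on C#5, B4, A4 — each down a 2nd from the last.
Continuing the starts: G4 → F#4 → E4.
Statement 6 starts on E4 and keeps the same diatonic contour: E4 B3 C#4 A3.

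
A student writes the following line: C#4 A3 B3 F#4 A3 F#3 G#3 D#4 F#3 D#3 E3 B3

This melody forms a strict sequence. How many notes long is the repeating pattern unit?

4

Try groups of 4 (3 cells in 12 notes):
C#4 A3 B3 F#4 | A3 F#3 G#3 D#4 | F#3 D#3 E3 B3
Every group is a transposition down a 3rd of the one before; no shorter unit works.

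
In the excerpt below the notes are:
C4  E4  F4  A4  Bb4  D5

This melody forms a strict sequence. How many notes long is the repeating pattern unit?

Try groups of 2 (3 cells in 6 notes):
C4 E4 | F4 A4 | Bb4 D5
That's a consistent up a 4th shift per cell, and no other grouping gives one.

2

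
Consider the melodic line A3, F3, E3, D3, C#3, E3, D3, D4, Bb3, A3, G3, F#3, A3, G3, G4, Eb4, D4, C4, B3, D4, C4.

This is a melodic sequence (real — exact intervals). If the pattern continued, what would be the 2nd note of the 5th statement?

With 7-note cells, note 2 of each statement runs F3, Bb3, Eb4.
Carrying that up a 4th forward: Ab4 → Db5.

Db5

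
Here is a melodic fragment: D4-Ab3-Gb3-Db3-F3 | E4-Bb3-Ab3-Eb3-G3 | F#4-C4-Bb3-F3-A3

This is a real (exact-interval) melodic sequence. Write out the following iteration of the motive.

G#4 D4 C4 G3 B3

Taking 5-note groups, the heads are D4, E4, F#4: the pattern moves up a 2nd.
Statement 4 starts on G#4 and keeps the same exact contour: G#4 D4 C4 G3 B3.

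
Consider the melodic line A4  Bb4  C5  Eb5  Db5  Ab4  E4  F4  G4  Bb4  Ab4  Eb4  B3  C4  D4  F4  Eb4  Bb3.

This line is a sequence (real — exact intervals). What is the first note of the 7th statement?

D#2

Unit = 6 notes; the statements start on A4, E4, B3, moving down a 4th each time.
Continuing: F#3 → C#3 → G#2 → D#2. Statement 7 starts on D#2.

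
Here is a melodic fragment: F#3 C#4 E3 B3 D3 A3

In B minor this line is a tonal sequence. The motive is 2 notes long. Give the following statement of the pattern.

C#3 G3

Unit = 2 notes; the statements start on F#3, E3, D3, moving down a 2nd each time.
From C#3 the diatonic shape gives C#3 G3.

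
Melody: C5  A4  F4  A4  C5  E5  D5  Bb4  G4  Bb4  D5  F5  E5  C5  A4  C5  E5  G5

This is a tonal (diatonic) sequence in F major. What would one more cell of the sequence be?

F5 D5 Bb4 D5 F5 A5

Unit = 6 notes; the statements start on C5, D5, E5, moving up a 2nd each time.
From F5 the diatonic shape gives F5 D5 Bb4 D5 F5 A5.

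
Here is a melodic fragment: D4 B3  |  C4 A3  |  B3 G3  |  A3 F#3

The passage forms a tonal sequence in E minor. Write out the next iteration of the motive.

The 2-note cells begin on D4, C4, B3, A3 — each down a 2nd from the last.
From G3 the diatonic shape gives G3 E3.

G3 E3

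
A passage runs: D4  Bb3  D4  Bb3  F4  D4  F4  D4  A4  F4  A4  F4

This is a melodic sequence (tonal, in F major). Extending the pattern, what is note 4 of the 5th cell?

C5

The unit is 4 notes. Position-4 pitches of the 3 shown cells: Bb3, D4, F4.
Carrying that up a 3rd forward: A4 → C5.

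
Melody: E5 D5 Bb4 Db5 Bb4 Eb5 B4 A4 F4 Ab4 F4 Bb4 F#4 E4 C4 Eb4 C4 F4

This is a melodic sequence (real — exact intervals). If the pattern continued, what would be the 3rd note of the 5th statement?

D3

Grouping in 6s, the 3rd note of each cell is Bb4, F4, C4.
Each moves down a 4th. Continuing: G3 → D3.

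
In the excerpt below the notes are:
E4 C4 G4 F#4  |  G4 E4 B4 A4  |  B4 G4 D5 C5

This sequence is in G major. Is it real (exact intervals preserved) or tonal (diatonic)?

tonal

Every note is diatonic to G major.
Cell 1 has -4 semitones from note 1 to 2, but cell 2 has -3 — the interval quality changes while the contour stays the same, which is the hallmark of a tonal sequence.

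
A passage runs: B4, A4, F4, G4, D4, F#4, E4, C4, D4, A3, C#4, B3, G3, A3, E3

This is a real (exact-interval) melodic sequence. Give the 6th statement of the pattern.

Taking 5-note groups, the heads are B4, F#4, C#4: the pattern moves down a 4th.
Extending down a 4th: G#3 → D#3 → A#2.
Statement 6 starts on A#2 and keeps the same exact contour: A#2 G#2 E2 F#2 C#2.

A#2 G#2 E2 F#2 C#2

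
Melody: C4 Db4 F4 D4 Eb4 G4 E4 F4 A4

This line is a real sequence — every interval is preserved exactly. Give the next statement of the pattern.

Unit = 3 notes; the statements start on C4, D4, E4, moving up a 2nd each time.
So cell 4 is F#4 G4 B4.

F#4 G4 B4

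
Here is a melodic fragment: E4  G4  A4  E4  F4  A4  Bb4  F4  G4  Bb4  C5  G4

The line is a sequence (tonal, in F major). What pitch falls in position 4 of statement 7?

Grouping in 4s, the 4th note of each cell is E4, F4, G4.
Extending up a 2nd: A4 → Bb4 → C5 → D5.

D5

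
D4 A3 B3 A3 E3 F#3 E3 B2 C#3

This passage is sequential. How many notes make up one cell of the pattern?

Try groups of 3 (3 cells in 9 notes):
D4 A3 B3 | A3 E3 F#3 | E3 B2 C#3
That's a consistent down a 4th shift per cell, and no other grouping gives one.

3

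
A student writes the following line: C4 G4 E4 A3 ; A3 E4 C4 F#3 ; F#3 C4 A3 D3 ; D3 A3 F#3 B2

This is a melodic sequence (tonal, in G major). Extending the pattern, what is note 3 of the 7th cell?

G2

With 4-note cells, note 3 of each statement runs E4, C4, A3, F#3.
Extending down a 3rd: D3 → B2 → G2.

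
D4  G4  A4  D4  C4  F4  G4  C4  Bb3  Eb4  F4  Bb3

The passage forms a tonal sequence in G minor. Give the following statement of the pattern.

Unit = 4 notes; the statements start on D4, C4, Bb3, moving down a 2nd each time.
So cell 4 is A3 D4 Eb4 A3.

A3 D4 Eb4 A3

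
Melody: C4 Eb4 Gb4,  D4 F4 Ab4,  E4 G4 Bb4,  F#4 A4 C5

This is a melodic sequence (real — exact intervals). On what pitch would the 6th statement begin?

With a 3-note motive the entries are C4, D4, E4, F#4, each up a 2nd from the previous.
Extending the heads up a 2nd: G#4 → A#4.

A#4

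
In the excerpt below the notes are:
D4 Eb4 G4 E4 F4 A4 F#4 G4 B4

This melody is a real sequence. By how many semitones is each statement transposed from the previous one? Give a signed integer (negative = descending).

The 3-note cells begin on D4, E4, F#4 — each up a 2nd from the last.
D4 to E4 spans +2 semitones.

2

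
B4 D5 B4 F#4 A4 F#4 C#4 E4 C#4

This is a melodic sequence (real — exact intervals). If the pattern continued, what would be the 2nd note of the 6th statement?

C#3

With 3-note cells, note 2 of each statement runs D5, A4, E4.
Extending down a 4th: B3 → F#3 → C#3.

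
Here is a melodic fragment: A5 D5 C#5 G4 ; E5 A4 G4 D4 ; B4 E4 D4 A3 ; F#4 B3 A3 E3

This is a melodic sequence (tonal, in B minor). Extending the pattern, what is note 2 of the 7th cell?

G2

With 4-note cells, note 2 of each statement runs D5, A4, E4, B3.
Each moves down a 4th. Continuing: F#3 → C#3 → G2.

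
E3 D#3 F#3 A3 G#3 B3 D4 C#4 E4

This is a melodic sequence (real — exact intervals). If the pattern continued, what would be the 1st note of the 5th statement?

With 3-note cells, note 1 of each statement runs E3, A3, D4.
Extending up a 4th: G4 → C5.

C5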